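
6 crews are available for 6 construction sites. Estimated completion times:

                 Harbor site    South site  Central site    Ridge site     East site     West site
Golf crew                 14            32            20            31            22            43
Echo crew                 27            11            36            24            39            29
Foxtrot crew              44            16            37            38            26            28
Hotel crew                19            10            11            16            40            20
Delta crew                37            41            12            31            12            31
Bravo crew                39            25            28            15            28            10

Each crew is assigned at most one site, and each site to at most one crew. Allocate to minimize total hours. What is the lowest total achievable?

Optimal: Golf crew→Harbor site (14 hours), Echo crew→Ridge site (24 hours), Foxtrot crew→South site (16 hours), Hotel crew→Central site (11 hours), Delta crew→East site (12 hours), Bravo crew→West site (10 hours) — total 14+24+16+11+12+10 = 87 hours.
Row-greedy (each crew in turn takes its cheapest remaining site) gives 103 hours, worse by 16.
Next-best assignment: Golf crew→Harbor site, Echo crew→South site, Foxtrot crew→East site, Hotel crew→Ridge site, Delta crew→Central site, Bravo crew→West site = 89 hours.
Checked against all permutations: 87 hours is optimal.

Min total: 87 hours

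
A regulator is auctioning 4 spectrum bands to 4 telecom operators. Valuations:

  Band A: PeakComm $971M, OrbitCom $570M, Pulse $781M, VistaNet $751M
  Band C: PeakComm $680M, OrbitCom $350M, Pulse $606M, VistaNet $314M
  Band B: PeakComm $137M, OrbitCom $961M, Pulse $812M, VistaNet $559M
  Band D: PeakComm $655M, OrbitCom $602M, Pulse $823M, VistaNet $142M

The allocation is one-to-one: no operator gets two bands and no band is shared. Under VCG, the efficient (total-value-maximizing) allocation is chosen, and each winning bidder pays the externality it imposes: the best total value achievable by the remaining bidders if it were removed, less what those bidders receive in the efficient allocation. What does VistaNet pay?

Efficient allocation: PeakComm→Band C ($680M), OrbitCom→Band B ($961M), Pulse→Band D ($823M), VistaNet→Band A ($751M); total welfare W = $3215M.
VistaNet receives Band A at value $751M, so the others get W − 751 = $2464M.
Without VistaNet: best allocation of the remaining 3 bidders over all 4 bands is PeakComm→Band A ($971M), OrbitCom→Band B ($961M), Pulse→Band D ($823M), total $2755M.
VCG payment = (others' best without VistaNet) − (others' welfare with VistaNet) = 2755 − 2464 = $291M.

VistaNet pays $291M.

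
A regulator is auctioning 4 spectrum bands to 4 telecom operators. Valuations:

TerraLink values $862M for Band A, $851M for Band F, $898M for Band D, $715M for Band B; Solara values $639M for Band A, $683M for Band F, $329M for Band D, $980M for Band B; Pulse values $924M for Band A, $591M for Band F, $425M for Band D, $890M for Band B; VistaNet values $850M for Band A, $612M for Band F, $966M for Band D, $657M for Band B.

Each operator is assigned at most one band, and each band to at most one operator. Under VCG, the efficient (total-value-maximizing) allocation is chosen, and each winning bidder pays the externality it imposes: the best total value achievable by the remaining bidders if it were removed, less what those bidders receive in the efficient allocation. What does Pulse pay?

Pulse pays $11M.

Efficient allocation: TerraLink→Band F ($851M), Solara→Band B ($980M), Pulse→Band A ($924M), VistaNet→Band D ($966M); total welfare W = $3721M.
Pulse receives Band A at value $924M, so the others get W − 924 = $2797M.
Without Pulse: best allocation of the remaining 3 bidders over all 4 bands is TerraLink→Band A ($862M), Solara→Band B ($980M), VistaNet→Band D ($966M), total $2808M.
VCG payment = (others' best without Pulse) − (others' welfare with Pulse) = 2808 − 2797 = $11M.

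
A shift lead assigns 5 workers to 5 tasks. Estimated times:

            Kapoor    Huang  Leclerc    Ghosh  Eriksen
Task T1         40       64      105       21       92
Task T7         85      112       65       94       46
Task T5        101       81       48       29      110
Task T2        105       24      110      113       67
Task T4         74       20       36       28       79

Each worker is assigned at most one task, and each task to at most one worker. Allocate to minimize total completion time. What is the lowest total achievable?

Optimal: Kapoor→Task T1 (40 min), Huang→Task T2 (24 min), Leclerc→Task T4 (36 min), Ghosh→Task T5 (29 min), Eriksen→Task T7 (46 min) — total 40+24+36+29+46 = 175 min.
Column-greedy (each task in turn goes to its cheapest remaining worker) gives 213 min, worse by 38.
Next-best assignment: Kapoor→Task T1, Huang→Task T2, Leclerc→Task T5, Ghosh→Task T4, Eriksen→Task T7 = 186 min.
Swapping Ghosh↔Kapoor (Ghosh→Task T1 21 min, Kapoor→Task T5 101 min) adds 53.

Minimum total: 175 min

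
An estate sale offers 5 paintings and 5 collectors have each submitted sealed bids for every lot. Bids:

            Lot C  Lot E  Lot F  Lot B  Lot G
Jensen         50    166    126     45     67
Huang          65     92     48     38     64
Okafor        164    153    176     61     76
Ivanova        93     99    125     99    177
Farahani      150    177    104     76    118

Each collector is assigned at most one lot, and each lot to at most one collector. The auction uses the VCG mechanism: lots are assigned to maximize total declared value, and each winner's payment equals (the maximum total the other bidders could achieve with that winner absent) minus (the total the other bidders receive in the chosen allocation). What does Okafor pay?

Efficient allocation: Jensen→Lot E ($166), Huang→Lot B ($38), Okafor→Lot F ($176), Ivanova→Lot G ($177), Farahani→Lot C ($150); total welfare W = $707.
Okafor receives Lot F at value $176, so the others get W − 176 = $531.
Without Okafor: best allocation of the remaining 4 bidders over all 5 lots is Jensen→Lot F ($126), Huang→Lot C ($65), Ivanova→Lot G ($177), Farahani→Lot E ($177), total $545.
VCG payment = (others' best without Okafor) − (others' welfare with Okafor) = 545 − 531 = $14.

Okafor pays $14.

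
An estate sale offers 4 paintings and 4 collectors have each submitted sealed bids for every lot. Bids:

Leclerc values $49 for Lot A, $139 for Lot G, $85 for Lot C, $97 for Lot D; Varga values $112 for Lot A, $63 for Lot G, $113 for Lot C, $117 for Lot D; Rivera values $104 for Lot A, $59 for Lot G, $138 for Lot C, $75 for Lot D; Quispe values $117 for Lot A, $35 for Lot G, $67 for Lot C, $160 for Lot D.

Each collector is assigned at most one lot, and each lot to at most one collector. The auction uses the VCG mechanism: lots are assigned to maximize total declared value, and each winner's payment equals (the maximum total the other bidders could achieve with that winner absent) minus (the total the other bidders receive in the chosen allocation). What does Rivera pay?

Rivera pays $1.

Efficient allocation: Leclerc→Lot G ($139), Varga→Lot A ($112), Rivera→Lot C ($138), Quispe→Lot D ($160); total welfare W = $549.
Rivera receives Lot C at value $138, so the others get W − 138 = $411.
Without Rivera: best allocation of the remaining 3 bidders over all 4 lots is Leclerc→Lot G ($139), Varga→Lot C ($113), Quispe→Lot D ($160), total $412.
VCG payment = (others' best without Rivera) − (others' welfare with Rivera) = 412 − 411 = $1.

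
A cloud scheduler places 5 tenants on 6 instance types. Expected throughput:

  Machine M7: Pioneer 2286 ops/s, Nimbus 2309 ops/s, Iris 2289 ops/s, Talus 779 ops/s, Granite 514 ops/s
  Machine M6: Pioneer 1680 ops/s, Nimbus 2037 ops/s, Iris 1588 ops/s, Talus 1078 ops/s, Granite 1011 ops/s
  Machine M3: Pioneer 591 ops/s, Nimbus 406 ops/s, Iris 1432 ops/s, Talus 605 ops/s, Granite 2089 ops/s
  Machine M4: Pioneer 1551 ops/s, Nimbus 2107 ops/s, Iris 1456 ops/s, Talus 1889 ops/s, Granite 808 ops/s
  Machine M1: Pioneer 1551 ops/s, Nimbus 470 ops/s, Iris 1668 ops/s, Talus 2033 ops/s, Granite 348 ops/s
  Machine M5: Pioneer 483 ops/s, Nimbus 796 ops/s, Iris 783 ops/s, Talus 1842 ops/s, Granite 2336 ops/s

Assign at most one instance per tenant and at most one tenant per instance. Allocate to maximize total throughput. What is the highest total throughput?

Maximum total: 10445 ops/s

This is a one-to-one assignment (maximum-weight bipartite matching).
Optimal: Pioneer→Machine M6 (1680 ops/s), Nimbus→Machine M4 (2107 ops/s), Iris→Machine M7 (2289 ops/s), Talus→Machine M1 (2033 ops/s), Granite→Machine M5 (2336 ops/s) — total 1680+2107+2289+2033+2336 = 10445 ops/s.
Row-greedy (each tenant in turn takes its best remaining instance) gives 9992 ops/s, worse by 453.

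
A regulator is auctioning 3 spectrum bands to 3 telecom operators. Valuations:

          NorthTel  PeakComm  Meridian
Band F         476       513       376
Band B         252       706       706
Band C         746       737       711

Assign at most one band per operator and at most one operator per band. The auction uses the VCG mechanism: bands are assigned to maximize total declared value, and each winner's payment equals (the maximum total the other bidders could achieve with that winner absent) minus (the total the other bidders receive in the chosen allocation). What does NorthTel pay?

NorthTel pays $224M.

Efficient allocation: NorthTel→Band C ($746M), PeakComm→Band F ($513M), Meridian→Band B ($706M); total welfare W = $1965M.
NorthTel receives Band C at value $746M, so the others get W − 746 = $1219M.
Without NorthTel: best allocation of the remaining 2 bidders over all 3 bands is PeakComm→Band C ($737M), Meridian→Band B ($706M), total $1443M.
VCG payment = (others' best without NorthTel) − (others' welfare with NorthTel) = 1443 − 1219 = $224M.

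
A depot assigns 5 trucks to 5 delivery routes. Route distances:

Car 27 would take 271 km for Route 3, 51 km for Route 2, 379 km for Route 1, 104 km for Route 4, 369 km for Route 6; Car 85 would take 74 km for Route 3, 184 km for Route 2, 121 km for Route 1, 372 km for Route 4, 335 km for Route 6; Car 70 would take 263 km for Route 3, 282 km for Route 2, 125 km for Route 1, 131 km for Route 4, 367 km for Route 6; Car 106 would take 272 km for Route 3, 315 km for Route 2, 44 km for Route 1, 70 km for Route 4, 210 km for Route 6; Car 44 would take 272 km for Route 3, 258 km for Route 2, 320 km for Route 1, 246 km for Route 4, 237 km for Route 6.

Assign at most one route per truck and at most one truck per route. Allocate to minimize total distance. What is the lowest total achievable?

Min total: 537 km

Optimal: Car 27→Route 2 (51 km), Car 85→Route 3 (74 km), Car 70→Route 4 (131 km), Car 106→Route 1 (44 km), Car 44→Route 6 (237 km) — total 51+74+131+44+237 = 537 km.
Row-greedy (each truck in turn takes its cheapest remaining route) gives 557 km, worse by 20.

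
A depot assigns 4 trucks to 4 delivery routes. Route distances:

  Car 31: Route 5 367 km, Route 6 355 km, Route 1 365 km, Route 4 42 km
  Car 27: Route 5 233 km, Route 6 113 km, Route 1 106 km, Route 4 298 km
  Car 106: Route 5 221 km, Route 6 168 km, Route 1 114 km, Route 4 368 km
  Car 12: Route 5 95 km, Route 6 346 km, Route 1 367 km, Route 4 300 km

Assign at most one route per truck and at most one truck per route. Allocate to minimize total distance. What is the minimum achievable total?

Min total: 364 km

Optimal: Car 31→Route 4 (42 km), Car 27→Route 6 (113 km), Car 106→Route 1 (114 km), Car 12→Route 5 (95 km) — total 42+113+114+95 = 364 km.
Min-entry greedy (repeatedly take the single cheapest remaining cell) gives 411 km, worse by 47.
Next-best assignment: Car 31→Route 4, Car 27→Route 1, Car 106→Route 6, Car 12→Route 5 = 411 km.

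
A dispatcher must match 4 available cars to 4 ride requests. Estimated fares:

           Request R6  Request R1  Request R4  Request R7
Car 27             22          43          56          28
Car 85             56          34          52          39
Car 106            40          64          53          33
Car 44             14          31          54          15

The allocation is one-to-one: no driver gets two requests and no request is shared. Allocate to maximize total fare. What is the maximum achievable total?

Optimal: Car 27→Request R7 ($28), Car 85→Request R6 ($56), Car 106→Request R1 ($64), Car 44→Request R4 ($54) — total 28+56+64+54 = $202.
Row-greedy (each driver in turn takes its best remaining request) gives $191, worse by 11.
Next-best assignment: Car 27→Request R4, Car 85→Request R6, Car 106→Request R1, Car 44→Request R7 = $191.
No other one-to-one assignment exceeds $202.

Max total: $202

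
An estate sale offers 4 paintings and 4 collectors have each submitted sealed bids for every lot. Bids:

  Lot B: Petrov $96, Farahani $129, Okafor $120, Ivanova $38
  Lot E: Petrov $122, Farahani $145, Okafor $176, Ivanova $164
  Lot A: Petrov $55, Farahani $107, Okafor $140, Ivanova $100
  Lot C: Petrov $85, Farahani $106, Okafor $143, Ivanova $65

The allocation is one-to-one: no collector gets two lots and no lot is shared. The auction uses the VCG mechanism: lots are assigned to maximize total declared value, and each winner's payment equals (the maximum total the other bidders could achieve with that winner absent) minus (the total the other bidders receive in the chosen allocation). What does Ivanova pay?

Efficient allocation: Petrov→Lot C ($85), Farahani→Lot B ($129), Okafor→Lot A ($140), Ivanova→Lot E ($164); total welfare W = $518.
Ivanova receives Lot E at value $164, so the others get W − 164 = $354.
Without Ivanova: best allocation of the remaining 3 bidders over all 4 lots is Petrov→Lot E ($122), Farahani→Lot B ($129), Okafor→Lot C ($143), total $394.
VCG payment = (others' best without Ivanova) − (others' welfare with Ivanova) = 394 − 354 = $40.

Ivanova pays $40.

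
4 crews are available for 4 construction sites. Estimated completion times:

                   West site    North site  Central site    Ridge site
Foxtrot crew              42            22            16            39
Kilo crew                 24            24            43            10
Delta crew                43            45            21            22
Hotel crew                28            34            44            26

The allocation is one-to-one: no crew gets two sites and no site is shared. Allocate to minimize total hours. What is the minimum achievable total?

Treat this as an assignment problem: match each crew to one site.
Optimal: Foxtrot crew→North site (22 hours), Kilo crew→Ridge site (10 hours), Delta crew→Central site (21 hours), Hotel crew→West site (28 hours) — total 22+10+21+28 = 81 hours.
Min-entry greedy (repeatedly take the single cheapest remaining cell) gives 99 hours, worse by 18.
Swapping Kilo crew↔Foxtrot crew (Kilo crew→North site 24 hours, Foxtrot crew→Ridge site 39 hours) adds 31.

Min total: 81 hours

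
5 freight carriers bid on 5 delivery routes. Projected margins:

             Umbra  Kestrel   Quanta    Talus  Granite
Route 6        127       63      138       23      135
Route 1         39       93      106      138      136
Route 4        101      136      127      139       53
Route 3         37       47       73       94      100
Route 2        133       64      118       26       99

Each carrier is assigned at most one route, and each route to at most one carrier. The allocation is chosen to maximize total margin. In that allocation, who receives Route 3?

Granite receives Route 3.

This is the linear assignment problem.
Optimal: Umbra→Route 2 ($133k), Kestrel→Route 4 ($136k), Quanta→Route 6 ($138k), Talus→Route 1 ($138k), Granite→Route 3 ($100k) — total 133+136+138+138+100 = $645k.
Max-entry greedy (repeatedly take the single best remaining cell) gives $593k, worse by 52.
Next-best assignment: Umbra→Route 2, Kestrel→Route 4, Quanta→Route 6, Talus→Route 3, Granite→Route 1 = $637k.
Granite's own top route is Route 1 ($136k), but forcing Granite→Route 1 and reassigning the rest optimally gives only $637k — worse by 8.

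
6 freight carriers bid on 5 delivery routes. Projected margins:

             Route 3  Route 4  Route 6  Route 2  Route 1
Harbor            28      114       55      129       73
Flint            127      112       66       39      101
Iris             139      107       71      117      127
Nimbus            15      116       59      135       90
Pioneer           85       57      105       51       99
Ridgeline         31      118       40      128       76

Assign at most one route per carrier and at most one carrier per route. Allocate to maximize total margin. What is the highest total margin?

Optimal: Flint→Route 3 ($127k), Ridgeline→Route 4 ($118k), Pioneer→Route 6 ($105k), Nimbus→Route 2 ($135k), Iris→Route 1 ($127k) — total 127+118+105+135+127 = $612k.
Row-greedy (each carrier in turn takes its best remaining route) gives $604k, worse by 8.
Next-best assignment: Flint→Route 3, Harbor→Route 4, Pioneer→Route 6, Nimbus→Route 2, Iris→Route 1 = $608k.
Every other assignment is strictly worse.

Maximum total: $612k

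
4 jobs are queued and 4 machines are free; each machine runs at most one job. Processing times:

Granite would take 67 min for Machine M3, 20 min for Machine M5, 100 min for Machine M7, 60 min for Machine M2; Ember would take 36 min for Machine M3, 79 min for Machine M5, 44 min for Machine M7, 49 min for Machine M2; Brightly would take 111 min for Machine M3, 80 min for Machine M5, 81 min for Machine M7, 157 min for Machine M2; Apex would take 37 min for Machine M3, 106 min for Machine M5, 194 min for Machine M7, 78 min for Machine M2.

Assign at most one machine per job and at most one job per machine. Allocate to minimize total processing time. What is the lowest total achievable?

Optimal: Granite→Machine M5 (20 min), Ember→Machine M2 (49 min), Brightly→Machine M7 (81 min), Apex→Machine M3 (37 min) — total 20+49+81+37 = 187 min.
Min-entry greedy (repeatedly take the single cheapest remaining cell) gives 215 min, worse by 28.
Next-best assignment: Granite→Machine M5, Ember→Machine M3, Brightly→Machine M7, Apex→Machine M2 = 215 min.

Minimum total: 187 min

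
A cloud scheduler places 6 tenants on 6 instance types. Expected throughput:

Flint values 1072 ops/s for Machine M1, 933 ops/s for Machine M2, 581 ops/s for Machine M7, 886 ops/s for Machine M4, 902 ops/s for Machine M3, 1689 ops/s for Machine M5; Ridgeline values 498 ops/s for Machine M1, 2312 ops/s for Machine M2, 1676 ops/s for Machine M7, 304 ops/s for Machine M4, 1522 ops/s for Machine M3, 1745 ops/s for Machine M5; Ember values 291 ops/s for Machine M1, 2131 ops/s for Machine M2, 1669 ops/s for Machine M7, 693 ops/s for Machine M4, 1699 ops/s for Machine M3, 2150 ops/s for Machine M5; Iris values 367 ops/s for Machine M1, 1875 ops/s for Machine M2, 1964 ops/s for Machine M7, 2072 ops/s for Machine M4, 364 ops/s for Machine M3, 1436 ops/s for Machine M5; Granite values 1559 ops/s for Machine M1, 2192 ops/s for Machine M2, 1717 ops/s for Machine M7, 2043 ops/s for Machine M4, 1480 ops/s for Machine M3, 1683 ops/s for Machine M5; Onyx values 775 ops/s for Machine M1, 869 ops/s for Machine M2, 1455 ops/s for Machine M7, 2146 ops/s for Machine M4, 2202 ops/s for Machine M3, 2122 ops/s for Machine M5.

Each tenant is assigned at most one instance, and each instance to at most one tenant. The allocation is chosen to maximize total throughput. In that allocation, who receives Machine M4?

Optimal: Flint→Machine M1 (1072 ops/s), Ridgeline→Machine M2 (2312 ops/s), Ember→Machine M5 (2150 ops/s), Iris→Machine M7 (1964 ops/s), Granite→Machine M4 (2043 ops/s), Onyx→Machine M3 (2202 ops/s) — total 1072+2312+2150+1964+2043+2202 = 11743 ops/s.
Next-best assignment: Flint→Machine M1, Ridgeline→Machine M2, Ember→Machine M5, Iris→Machine M4, Granite→Machine M7, Onyx→Machine M3 = 11525 ops/s.
Granite's own top instance is Machine M2 (2192 ops/s), but forcing Granite→Machine M2 and reassigning the rest optimally gives only 11364 ops/s — worse by 379.

Granite receives Machine M4.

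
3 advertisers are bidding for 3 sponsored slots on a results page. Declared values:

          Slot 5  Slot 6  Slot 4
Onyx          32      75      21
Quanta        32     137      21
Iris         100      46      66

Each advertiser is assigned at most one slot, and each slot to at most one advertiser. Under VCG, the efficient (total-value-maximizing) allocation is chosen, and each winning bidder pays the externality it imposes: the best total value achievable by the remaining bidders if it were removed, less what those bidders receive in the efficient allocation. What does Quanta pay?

Quanta pays $54.

Efficient allocation: Onyx→Slot 4 ($21), Quanta→Slot 6 ($137), Iris→Slot 5 ($100); total welfare W = $258.
Quanta receives Slot 6 at value $137, so the others get W − 137 = $121.
Without Quanta: best allocation of the remaining 2 bidders over all 3 slots is Onyx→Slot 6 ($75), Iris→Slot 5 ($100), total $175.
VCG payment = (others' best without Quanta) − (others' welfare with Quanta) = 175 − 121 = $54.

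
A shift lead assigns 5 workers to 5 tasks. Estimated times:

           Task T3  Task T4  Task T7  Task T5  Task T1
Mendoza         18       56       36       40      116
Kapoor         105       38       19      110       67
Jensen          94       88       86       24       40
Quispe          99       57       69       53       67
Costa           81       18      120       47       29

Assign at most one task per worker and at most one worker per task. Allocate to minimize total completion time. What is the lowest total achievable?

Minimum total: 146 min

Optimal: Mendoza→Task T3 (18 min), Kapoor→Task T7 (19 min), Jensen→Task T5 (24 min), Quispe→Task T1 (67 min), Costa→Task T4 (18 min) — total 18+19+24+67+18 = 146 min.
Row-greedy (each worker in turn takes its cheapest remaining task) gives 147 min, worse by 1.
Swapping Quispe↔Mendoza (Quispe→Task T3 99 min, Mendoza→Task T1 116 min) adds 130.
Every other assignment is strictly worse.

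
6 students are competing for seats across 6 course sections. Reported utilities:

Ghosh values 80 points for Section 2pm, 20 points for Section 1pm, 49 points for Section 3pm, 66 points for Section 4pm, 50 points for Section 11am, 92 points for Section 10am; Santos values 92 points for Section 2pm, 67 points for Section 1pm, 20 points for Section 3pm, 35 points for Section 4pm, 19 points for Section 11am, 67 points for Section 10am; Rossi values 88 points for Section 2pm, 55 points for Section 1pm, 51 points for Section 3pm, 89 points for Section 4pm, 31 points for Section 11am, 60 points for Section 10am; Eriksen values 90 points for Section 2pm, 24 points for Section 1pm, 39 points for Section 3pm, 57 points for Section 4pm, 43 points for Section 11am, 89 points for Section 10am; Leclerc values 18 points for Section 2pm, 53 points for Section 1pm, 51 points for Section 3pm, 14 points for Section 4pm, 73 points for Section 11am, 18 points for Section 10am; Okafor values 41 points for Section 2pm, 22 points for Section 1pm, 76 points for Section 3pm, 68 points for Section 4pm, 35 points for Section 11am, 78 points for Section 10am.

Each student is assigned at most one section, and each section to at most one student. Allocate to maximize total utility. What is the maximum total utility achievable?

Max total: 487 points

This is the linear assignment problem.
Optimal: Ghosh→Section 10am (92 points), Santos→Section 1pm (67 points), Rossi→Section 4pm (89 points), Eriksen→Section 2pm (90 points), Leclerc→Section 11am (73 points), Okafor→Section 3pm (76 points) — total 92+67+89+90+73+76 = 487 points.
Column-greedy (each section in turn goes to its best remaining student) gives 451 points, worse by 36.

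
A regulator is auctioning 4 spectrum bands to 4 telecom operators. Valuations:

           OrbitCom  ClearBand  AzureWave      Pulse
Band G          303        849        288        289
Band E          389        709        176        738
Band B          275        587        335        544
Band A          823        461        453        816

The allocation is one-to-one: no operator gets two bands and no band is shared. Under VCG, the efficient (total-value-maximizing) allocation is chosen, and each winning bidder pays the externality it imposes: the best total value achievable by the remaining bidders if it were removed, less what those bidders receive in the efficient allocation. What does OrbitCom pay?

Efficient allocation: OrbitCom→Band A ($823M), ClearBand→Band G ($849M), AzureWave→Band B ($335M), Pulse→Band E ($738M); total welfare W = $2745M.
OrbitCom receives Band A at value $823M, so the others get W − 823 = $1922M.
Without OrbitCom: best allocation of the remaining 3 bidders over all 4 bands is ClearBand→Band G ($849M), AzureWave→Band A ($453M), Pulse→Band E ($738M), total $2040M.
VCG payment = (others' best without OrbitCom) − (others' welfare with OrbitCom) = 2040 − 1922 = $118M.

OrbitCom pays $118M.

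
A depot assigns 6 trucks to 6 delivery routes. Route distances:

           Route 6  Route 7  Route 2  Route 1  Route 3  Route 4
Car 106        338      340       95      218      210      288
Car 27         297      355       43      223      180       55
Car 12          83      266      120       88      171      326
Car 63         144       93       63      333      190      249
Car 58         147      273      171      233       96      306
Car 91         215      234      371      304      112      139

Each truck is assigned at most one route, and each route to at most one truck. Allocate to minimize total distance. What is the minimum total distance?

Minimum total: 590 km

This is the linear assignment problem.
Optimal: Car 106→Route 2 (95 km), Car 27→Route 4 (55 km), Car 12→Route 1 (88 km), Car 63→Route 7 (93 km), Car 58→Route 6 (147 km), Car 91→Route 3 (112 km) — total 95+55+88+93+147+112 = 590 km.
Next-best assignment: Car 106→Route 2, Car 27→Route 4, Car 12→Route 1, Car 63→Route 7, Car 58→Route 3, Car 91→Route 6 = 642 km.
Swapping Car 91↔Car 58 (Car 91→Route 6 215 km, Car 58→Route 3 96 km) adds 52.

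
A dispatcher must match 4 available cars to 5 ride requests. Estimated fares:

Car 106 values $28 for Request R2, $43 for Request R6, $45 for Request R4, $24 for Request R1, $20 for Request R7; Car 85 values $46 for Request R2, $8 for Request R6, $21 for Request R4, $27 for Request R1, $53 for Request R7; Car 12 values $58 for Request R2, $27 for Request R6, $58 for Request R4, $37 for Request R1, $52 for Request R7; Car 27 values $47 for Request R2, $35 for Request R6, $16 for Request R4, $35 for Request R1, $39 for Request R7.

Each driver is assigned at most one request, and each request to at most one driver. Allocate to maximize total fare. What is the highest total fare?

Max total: $201

Optimal: Car 106→Request R6 ($43), Car 85→Request R7 ($53), Car 12→Request R4 ($58), Car 27→Request R2 ($47) — total 43+53+58+47 = $201.
Column-greedy (each request in turn goes to its best remaining driver) gives $157, worse by 44.
Next-best assignment: Car 106→Request R4, Car 85→Request R7, Car 12→Request R2, Car 27→Request R6 = $191.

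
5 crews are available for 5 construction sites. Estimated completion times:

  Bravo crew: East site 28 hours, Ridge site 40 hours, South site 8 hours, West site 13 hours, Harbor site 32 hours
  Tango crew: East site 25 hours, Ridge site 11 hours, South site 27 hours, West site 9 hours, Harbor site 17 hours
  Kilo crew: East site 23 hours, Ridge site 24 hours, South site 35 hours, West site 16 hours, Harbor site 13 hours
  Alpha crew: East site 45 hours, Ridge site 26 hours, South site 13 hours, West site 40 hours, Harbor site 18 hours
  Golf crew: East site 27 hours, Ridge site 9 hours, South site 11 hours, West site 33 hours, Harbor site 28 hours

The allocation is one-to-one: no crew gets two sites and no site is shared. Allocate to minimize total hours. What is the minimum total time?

Minimum total: 67 hours

Optimal: Bravo crew→South site (8 hours), Tango crew→West site (9 hours), Kilo crew→East site (23 hours), Alpha crew→Harbor site (18 hours), Golf crew→Ridge site (9 hours) — total 8+9+23+18+9 = 67 hours.
Min-entry greedy (repeatedly take the single cheapest remaining cell) gives 84 hours, worse by 17.
Every other assignment is strictly worse.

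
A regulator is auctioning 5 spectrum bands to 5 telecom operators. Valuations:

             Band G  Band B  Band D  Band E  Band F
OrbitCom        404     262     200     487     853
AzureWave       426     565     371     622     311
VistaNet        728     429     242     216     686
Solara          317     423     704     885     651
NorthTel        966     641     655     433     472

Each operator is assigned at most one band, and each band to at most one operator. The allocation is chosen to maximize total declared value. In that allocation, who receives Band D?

This is the linear assignment problem.
Optimal: OrbitCom→Band F ($853M), AzureWave→Band B ($565M), VistaNet→Band G ($728M), Solara→Band E ($885M), NorthTel→Band D ($655M) — total 853+565+728+885+655 = $3686M.
Next-best assignment: OrbitCom→Band F, AzureWave→Band E, VistaNet→Band B, Solara→Band D, NorthTel→Band G = $3574M.
Swapping OrbitCom↔Solara (OrbitCom→Band E $487M, Solara→Band F $651M) loses 600.
NorthTel's own top band is Band G ($966M), but forcing NorthTel→Band G and reassigning the rest optimally gives only $3574M — worse by 112.

NorthTel receives Band D.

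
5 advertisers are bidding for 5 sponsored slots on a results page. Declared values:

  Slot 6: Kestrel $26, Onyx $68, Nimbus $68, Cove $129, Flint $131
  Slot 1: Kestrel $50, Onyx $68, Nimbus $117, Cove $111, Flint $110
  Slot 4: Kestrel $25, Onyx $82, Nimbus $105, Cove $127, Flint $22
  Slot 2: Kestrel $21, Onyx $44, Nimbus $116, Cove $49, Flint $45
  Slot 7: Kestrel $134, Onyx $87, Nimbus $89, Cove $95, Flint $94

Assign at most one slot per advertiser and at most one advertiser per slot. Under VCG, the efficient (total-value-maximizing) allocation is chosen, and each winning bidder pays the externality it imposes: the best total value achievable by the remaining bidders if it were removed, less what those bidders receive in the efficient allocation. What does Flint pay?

Flint pays $17.

Efficient allocation: Kestrel→Slot 7 ($134), Onyx→Slot 1 ($68), Nimbus→Slot 2 ($116), Cove→Slot 4 ($127), Flint→Slot 6 ($131); total welfare W = $576.
Flint receives Slot 6 at value $131, so the others get W − 131 = $445.
Without Flint: best allocation of the remaining 4 bidders over all 5 slots is Kestrel→Slot 7 ($134), Onyx→Slot 4 ($82), Nimbus→Slot 1 ($117), Cove→Slot 6 ($129), total $462.
VCG payment = (others' best without Flint) − (others' welfare with Flint) = 462 − 445 = $17.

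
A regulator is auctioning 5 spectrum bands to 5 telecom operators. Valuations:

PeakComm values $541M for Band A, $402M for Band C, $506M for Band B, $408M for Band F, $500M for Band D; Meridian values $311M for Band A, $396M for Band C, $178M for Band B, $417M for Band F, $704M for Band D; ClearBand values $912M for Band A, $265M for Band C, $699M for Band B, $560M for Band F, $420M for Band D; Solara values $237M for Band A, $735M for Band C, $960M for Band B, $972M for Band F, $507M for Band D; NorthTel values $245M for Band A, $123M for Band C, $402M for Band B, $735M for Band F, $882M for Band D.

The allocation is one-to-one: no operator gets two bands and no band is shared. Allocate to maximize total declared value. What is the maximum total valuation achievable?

Max total: $3713M

Optimal: PeakComm→Band C ($402M), Meridian→Band D ($704M), ClearBand→Band A ($912M), Solara→Band B ($960M), NorthTel→Band F ($735M) — total 402+704+912+960+735 = $3713M.
Row-greedy (each operator in turn takes its best remaining band) gives $3039M, worse by 674.
Every other assignment is strictly worse.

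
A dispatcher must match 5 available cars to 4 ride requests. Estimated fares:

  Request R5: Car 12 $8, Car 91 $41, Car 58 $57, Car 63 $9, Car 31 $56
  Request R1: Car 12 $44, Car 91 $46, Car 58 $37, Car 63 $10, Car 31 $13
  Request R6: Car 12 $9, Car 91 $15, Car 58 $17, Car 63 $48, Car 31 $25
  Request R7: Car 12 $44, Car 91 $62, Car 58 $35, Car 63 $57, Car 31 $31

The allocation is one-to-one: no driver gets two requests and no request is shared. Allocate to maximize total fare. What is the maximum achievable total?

This is a one-to-one assignment (maximum-weight bipartite matching).
Optimal: Car 58→Request R5 ($57), Car 12→Request R1 ($44), Car 63→Request R6 ($48), Car 91→Request R7 ($62) — total 57+44+48+62 = $211.
Swapping Car 58↔Car 12 (Car 58→Request R1 $37, Car 12→Request R5 $8) loses 56.
Every other assignment is strictly worse.

Maximum total: $211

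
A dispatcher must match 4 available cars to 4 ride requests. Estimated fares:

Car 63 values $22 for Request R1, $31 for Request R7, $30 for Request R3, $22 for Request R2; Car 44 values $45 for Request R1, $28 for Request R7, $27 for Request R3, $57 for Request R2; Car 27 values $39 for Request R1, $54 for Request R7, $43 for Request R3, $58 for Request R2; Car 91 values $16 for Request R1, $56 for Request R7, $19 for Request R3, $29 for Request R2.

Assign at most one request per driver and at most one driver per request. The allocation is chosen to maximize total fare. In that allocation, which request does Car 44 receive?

Treat this as an assignment problem: match each driver to one request.
Optimal: Car 63→Request R3 ($30), Car 44→Request R1 ($45), Car 27→Request R2 ($58), Car 91→Request R7 ($56) — total 30+45+58+56 = $189.
Column-greedy (each request in turn goes to its best remaining driver) gives $166, worse by 23.
Next-best assignment: Car 63→Request R3, Car 44→Request R2, Car 27→Request R1, Car 91→Request R7 = $182.
Checked against all permutations: $189 is optimal.
Car 44's own top request is Request R2 ($57), but forcing Car 44→Request R2 and reassigning the rest optimally gives only $182 — worse by 7.

Car 44 receives Request R1.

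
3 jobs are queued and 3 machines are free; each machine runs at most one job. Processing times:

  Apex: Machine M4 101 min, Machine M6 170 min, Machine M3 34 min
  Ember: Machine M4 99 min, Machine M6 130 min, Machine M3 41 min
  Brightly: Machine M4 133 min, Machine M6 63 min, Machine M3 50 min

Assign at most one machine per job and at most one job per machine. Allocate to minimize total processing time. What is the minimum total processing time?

Min total: 196 min

This is the linear assignment problem.
Optimal: Apex→Machine M3 (34 min), Ember→Machine M4 (99 min), Brightly→Machine M6 (63 min) — total 34+99+63 = 196 min.
Next-best assignment: Apex→Machine M4, Ember→Machine M3, Brightly→Machine M6 = 205 min.
No other one-to-one assignment undercuts 196 min.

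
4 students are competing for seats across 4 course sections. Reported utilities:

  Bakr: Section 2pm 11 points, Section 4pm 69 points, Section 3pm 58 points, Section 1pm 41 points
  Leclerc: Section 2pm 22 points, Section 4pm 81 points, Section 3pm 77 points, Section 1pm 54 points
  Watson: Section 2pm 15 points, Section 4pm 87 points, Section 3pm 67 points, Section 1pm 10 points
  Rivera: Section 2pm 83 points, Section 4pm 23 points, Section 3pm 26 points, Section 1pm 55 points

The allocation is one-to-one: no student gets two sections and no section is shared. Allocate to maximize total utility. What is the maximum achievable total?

Maximum total: 288 points

Optimal: Bakr→Section 1pm (41 points), Leclerc→Section 3pm (77 points), Watson→Section 4pm (87 points), Rivera→Section 2pm (83 points) — total 41+77+87+83 = 288 points.
Row-greedy (each student in turn takes its best remaining section) gives 216 points, worse by 72.
Every other assignment is strictly worse.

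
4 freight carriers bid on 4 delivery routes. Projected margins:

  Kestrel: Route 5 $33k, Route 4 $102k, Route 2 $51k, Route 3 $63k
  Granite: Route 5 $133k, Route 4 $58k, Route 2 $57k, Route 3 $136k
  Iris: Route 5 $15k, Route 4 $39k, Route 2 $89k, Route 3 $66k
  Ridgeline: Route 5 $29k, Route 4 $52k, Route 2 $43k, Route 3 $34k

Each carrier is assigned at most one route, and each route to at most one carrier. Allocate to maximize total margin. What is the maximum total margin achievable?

Max total: $358k

This is the linear assignment problem.
Optimal: Kestrel→Route 4 ($102k), Granite→Route 5 ($133k), Iris→Route 2 ($89k), Ridgeline→Route 3 ($34k) — total 102+133+89+34 = $358k.
Row-greedy (each carrier in turn takes its best remaining route) gives $356k, worse by 2.
Next-best assignment: Kestrel→Route 4, Granite→Route 3, Iris→Route 2, Ridgeline→Route 5 = $356k.
Swapping Kestrel↔Granite (Kestrel→Route 5 $33k, Granite→Route 4 $58k) loses 144.
Every other assignment is strictly worse.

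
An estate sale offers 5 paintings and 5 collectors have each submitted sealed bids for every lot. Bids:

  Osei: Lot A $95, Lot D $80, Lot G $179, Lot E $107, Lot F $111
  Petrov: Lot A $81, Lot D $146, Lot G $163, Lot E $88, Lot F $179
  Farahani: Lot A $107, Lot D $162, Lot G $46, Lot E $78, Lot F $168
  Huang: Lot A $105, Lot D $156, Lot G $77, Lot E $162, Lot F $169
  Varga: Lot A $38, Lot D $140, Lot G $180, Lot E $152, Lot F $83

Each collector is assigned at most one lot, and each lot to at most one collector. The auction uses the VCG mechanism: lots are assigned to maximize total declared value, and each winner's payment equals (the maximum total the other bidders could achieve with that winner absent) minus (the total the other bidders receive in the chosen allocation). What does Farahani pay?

Efficient allocation: Osei→Lot A ($95), Petrov→Lot F ($179), Farahani→Lot D ($162), Huang→Lot E ($162), Varga→Lot G ($180); total welfare W = $778.
Farahani receives Lot D at value $162, so the others get W − 162 = $616.
Without Farahani: best allocation of the remaining 4 bidders over all 5 lots is Osei→Lot G ($179), Petrov→Lot F ($179), Huang→Lot D ($156), Varga→Lot E ($152), total $666.
VCG payment = (others' best without Farahani) − (others' welfare with Farahani) = 666 − 616 = $50.

Farahani pays $50.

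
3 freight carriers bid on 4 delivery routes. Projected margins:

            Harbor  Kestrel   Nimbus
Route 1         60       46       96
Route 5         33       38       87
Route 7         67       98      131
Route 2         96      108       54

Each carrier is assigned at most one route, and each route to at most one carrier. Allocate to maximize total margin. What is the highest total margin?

Maximum total: $299k

Optimal: Harbor→Route 1 ($60k), Kestrel→Route 2 ($108k), Nimbus→Route 7 ($131k) — total 60+108+131 = $299k.
Row-greedy (each carrier in turn takes its best remaining route) gives $290k, worse by 9.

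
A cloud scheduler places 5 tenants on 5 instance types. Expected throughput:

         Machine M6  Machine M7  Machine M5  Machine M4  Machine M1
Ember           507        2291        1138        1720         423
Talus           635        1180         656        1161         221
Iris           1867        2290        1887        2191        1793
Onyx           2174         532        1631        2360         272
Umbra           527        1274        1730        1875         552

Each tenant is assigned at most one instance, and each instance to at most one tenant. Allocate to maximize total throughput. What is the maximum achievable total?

Maximum total: 9149 ops/s

Optimal: Ember→Machine M7 (2291 ops/s), Talus→Machine M4 (1161 ops/s), Iris→Machine M1 (1793 ops/s), Onyx→Machine M6 (2174 ops/s), Umbra→Machine M5 (1730 ops/s) — total 2291+1161+1793+2174+1730 = 9149 ops/s.
Max-entry greedy (repeatedly take the single best remaining cell) gives 7725 ops/s, worse by 1424.
Swapping Onyx↔Ember (Onyx→Machine M7 532 ops/s, Ember→Machine M6 507 ops/s) loses 3426.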